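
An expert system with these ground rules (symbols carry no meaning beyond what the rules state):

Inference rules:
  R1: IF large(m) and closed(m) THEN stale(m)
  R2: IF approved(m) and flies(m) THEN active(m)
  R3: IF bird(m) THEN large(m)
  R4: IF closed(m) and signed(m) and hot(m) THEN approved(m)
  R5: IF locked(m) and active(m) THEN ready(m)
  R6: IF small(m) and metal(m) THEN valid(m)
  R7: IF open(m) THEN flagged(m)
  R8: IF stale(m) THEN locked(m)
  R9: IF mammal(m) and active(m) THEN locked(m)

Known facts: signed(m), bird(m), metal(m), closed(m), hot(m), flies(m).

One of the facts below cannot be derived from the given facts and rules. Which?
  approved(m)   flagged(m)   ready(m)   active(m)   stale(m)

flagged(m)

Round 1 fires R3, R4, giving large(m), approved(m).
Round 2 fires R1, R2, giving stale(m), active(m).
Round 3 fires R8, giving locked(m).
Round 4 fires R5, giving ready(m).
Derived: active(m) (round 2), ready(m) (round 4), approved(m) (round 1), stale(m) (round 2). flagged(m) never appears in any round.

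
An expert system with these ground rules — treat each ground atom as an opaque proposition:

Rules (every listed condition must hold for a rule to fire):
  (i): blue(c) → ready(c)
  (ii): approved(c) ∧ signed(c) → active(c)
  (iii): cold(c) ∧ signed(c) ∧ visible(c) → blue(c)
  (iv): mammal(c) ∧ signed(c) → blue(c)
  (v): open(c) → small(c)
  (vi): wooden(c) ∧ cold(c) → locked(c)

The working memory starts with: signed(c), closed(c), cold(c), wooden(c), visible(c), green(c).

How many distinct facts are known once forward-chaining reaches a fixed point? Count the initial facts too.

[1] (iii) [cold(c) ∧ signed(c) ∧ visible(c) → blue(c)]; (vi) [wooden(c) ∧ cold(c) → locked(c)]. ⇒ new: blue(c), locked(c).
[2] (i) [blue(c) → ready(c)]. ⇒ new: ready(c).
Closure: {blue(c), closed(c), cold(c), green(c), locked(c), ready(c), signed(c), visible(c), wooden(c)} — 9 facts.

9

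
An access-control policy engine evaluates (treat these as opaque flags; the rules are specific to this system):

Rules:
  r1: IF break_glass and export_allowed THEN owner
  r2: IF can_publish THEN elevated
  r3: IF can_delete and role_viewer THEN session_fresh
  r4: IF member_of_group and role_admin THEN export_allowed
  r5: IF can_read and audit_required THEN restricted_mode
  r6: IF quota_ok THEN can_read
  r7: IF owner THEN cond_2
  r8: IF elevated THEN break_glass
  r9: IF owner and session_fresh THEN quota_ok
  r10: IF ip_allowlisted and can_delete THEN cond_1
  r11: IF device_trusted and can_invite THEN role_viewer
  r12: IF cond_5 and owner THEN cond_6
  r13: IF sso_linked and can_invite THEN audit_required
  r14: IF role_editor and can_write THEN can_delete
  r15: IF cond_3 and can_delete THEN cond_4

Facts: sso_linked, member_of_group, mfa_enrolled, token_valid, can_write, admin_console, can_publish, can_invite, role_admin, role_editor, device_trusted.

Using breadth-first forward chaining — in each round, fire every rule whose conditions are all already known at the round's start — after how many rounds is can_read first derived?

5

Round 1: r2 [IF can_publish THEN elevated]; r4 [IF member_of_group and role_admin THEN export_allowed]; r11 [IF device_trusted and can_invite THEN role_viewer]; r13 [IF sso_linked and can_invite THEN audit_required]; r14 [IF role_editor and can_write THEN can_delete]. New: elevated, export_allowed, role_viewer, audit_required, can_delete.
Round 2: r3 [IF can_delete and role_viewer THEN session_fresh]; r8 [IF elevated THEN break_glass]. New: session_fresh, break_glass.
Round 3: r1 [IF break_glass and export_allowed THEN owner]. New: owner.
Round 4: r7 [IF owner THEN cond_2]; r9 [IF owner and session_fresh THEN quota_ok]. New: cond_2, quota_ok.
Round 5: r6 [IF quota_ok THEN can_read]. New: can_read.
can_read first appears in round 5.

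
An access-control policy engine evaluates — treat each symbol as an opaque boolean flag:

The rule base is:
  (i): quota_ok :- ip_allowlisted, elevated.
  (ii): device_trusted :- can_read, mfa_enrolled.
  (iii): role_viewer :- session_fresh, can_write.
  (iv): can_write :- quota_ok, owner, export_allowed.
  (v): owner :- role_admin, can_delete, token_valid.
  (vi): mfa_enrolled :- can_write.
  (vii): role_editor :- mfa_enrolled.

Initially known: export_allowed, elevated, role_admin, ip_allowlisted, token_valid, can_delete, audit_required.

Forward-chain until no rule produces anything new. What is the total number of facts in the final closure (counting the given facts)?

Round 1 fires (i), (v), giving quota_ok, owner.
Round 2 fires (iv), giving can_write.
Round 3 fires (vi), giving mfa_enrolled.
Round 4 fires (vii), giving role_editor.
Closure: {audit_required, can_delete, can_write, elevated, export_allowed, ip_allowlisted, mfa_enrolled, owner, quota_ok, role_admin, role_editor, token_valid} — 12 facts.

12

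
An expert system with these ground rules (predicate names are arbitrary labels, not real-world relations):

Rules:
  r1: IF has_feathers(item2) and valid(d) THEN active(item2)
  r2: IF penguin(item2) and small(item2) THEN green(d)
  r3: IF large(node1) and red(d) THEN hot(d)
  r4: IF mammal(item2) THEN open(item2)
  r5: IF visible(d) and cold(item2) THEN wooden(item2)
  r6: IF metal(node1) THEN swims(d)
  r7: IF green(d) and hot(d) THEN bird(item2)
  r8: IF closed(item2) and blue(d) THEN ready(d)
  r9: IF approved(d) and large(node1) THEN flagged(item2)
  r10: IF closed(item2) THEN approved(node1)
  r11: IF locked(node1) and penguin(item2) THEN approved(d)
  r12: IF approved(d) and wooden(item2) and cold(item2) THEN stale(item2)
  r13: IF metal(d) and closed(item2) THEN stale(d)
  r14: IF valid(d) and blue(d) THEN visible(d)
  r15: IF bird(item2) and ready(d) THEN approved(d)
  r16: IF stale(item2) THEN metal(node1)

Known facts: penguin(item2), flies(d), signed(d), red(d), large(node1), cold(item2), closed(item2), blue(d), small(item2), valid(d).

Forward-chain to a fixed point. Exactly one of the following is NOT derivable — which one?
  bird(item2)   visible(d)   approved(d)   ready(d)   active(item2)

active(item2)

Round 1 — r2, r3, r8, r10, r14, derive green(d), hot(d), ready(d), approved(node1), visible(d).
Round 2 — r5, r7, derive wooden(item2), bird(item2).
Round 3 — r15, derive approved(d).
Round 4 — r9, r12, derive flagged(item2), stale(item2).
Round 5 — r16, derive metal(node1).
Round 6 — r6, derive swims(d).
Derived: approved(d) (round 3), bird(item2) (round 2), visible(d) (round 1), ready(d) (round 1). active(item2) never appears in any round.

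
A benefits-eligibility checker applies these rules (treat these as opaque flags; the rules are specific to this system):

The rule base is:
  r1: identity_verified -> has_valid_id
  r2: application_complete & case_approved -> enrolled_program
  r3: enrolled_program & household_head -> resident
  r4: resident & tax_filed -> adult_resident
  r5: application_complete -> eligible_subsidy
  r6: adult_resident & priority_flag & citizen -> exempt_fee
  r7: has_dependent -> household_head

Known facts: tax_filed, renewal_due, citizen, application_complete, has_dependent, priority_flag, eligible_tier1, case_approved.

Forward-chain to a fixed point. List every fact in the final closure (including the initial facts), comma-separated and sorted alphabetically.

Round 1: r2 [application_complete & case_approved -> enrolled_program]; r5 [application_complete -> eligible_subsidy]; r7 [has_dependent -> household_head]. New: enrolled_program, eligible_subsidy, household_head.
Round 2: r3 [enrolled_program & household_head -> resident]. New: resident.
Round 3: r4 [resident & tax_filed -> adult_resident]. New: adult_resident.
Round 4: r6 [adult_resident & priority_flag & citizen -> exempt_fee]. New: exempt_fee.

adult_resident, application_complete, case_approved, citizen, eligible_subsidy, eligible_tier1, enrolled_program, exempt_fee, has_dependent, household_head, priority_flag, renewal_due, resident, tax_filed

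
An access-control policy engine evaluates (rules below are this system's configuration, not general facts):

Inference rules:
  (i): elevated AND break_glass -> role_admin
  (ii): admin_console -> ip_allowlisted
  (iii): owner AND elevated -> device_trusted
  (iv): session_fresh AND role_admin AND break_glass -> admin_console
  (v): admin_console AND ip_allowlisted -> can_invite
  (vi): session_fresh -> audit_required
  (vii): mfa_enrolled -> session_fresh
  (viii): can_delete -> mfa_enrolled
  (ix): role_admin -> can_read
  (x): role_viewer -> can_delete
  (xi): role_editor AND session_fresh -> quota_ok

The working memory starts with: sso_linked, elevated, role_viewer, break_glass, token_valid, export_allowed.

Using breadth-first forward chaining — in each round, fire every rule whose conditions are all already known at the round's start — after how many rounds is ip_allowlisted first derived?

5

Round 1 — (i), (x), derive role_admin, can_delete.
Round 2 — (viii), (ix), derive mfa_enrolled, can_read.
Round 3 — (vii), derive session_fresh.
Round 4 — (iv), (vi), derive admin_console, audit_required.
Round 5 — (ii), derive ip_allowlisted.
ip_allowlisted first appears in round 5.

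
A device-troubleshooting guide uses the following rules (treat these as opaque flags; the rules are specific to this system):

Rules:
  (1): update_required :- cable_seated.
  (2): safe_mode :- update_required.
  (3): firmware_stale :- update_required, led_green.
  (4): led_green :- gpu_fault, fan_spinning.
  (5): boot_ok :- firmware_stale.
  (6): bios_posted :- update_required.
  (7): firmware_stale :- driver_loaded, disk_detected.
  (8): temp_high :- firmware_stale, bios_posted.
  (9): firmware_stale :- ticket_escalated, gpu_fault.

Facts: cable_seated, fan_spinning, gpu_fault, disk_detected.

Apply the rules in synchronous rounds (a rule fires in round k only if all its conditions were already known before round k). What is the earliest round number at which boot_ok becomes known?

3

Round 1: (1) [update_required :- cable_seated.]; (4) [led_green :- gpu_fault, fan_spinning.]. New: update_required, led_green.
Round 2: (2) [safe_mode :- update_required.]; (3) [firmware_stale :- update_required, led_green.]; (6) [bios_posted :- update_required.]. New: safe_mode, firmware_stale, bios_posted.
Round 3: (5) [boot_ok :- firmware_stale.]; (8) [temp_high :- firmware_stale, bios_posted.]. New: boot_ok, temp_high.
boot_ok first appears in round 3.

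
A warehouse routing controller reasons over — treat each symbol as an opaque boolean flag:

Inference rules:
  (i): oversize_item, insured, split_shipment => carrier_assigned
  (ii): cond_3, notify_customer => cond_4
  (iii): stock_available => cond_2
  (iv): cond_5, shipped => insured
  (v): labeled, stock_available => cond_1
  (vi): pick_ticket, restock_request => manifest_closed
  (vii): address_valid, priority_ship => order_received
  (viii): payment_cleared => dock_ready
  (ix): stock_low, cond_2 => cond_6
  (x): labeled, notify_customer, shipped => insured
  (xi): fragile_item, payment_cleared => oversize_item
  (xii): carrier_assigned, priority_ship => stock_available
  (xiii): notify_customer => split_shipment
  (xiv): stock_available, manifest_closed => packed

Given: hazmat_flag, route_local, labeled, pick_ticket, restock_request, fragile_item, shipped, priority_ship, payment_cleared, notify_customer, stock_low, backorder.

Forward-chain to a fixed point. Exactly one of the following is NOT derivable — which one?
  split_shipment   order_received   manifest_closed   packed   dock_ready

Round 1 — (vi), (viii), (x), (xi), (xiii), derive manifest_closed, dock_ready, insured, oversize_item, split_shipment.
Round 2 — (i), derive carrier_assigned.
Round 3 — (xii), derive stock_available.
Round 4 — (iii), (v), (xiv), derive cond_2, cond_1, packed.
Round 5 — (ix), derive cond_6.
Derived: dock_ready (round 1), manifest_closed (round 1), packed (round 4), split_shipment (round 1). order_received never appears in any round.

order_received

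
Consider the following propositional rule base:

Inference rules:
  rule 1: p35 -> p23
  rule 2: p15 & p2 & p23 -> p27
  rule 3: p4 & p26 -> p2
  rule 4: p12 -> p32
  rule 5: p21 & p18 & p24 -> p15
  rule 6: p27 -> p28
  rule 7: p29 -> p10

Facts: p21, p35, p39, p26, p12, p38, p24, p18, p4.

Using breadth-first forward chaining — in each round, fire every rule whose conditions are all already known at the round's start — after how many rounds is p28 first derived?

3

Round 1: rule 1 [p35 -> p23]; rule 3 [p4 & p26 -> p2]; rule 4 [p12 -> p32]; rule 5 [p21 & p18 & p24 -> p15]. Adds p23, p2, p32, p15.
Round 2: rule 2 [p15 & p2 & p23 -> p27]. Adds p27.
Round 3: rule 6 [p27 -> p28]. Adds p28.
p28 first appears in round 3.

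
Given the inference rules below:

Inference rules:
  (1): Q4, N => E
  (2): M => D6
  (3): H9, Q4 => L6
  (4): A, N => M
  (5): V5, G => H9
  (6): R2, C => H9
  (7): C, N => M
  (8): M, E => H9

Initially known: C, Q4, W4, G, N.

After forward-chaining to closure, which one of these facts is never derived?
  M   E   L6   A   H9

[1] (1) [Q4, N => E]; (7) [C, N => M]. ⇒ new: E, M.
[2] (2) [M => D6]; (8) [M, E => H9]. ⇒ new: D6, H9.
[3] (3) [H9, Q4 => L6]. ⇒ new: L6.
Derived: L6 (round 3), E (round 1), H9 (round 2), M (round 1). A never appears in any round.

A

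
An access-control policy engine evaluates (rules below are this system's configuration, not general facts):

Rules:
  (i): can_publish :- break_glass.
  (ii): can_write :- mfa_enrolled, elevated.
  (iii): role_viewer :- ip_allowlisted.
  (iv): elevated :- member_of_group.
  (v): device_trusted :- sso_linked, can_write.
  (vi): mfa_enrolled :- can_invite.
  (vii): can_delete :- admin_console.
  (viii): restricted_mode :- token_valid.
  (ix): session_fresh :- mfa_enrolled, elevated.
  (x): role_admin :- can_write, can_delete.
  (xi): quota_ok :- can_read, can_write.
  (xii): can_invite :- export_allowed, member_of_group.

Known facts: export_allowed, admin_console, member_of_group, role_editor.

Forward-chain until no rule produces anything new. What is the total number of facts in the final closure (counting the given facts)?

11

Round 1 fires (iv), (vii), (xii), giving elevated, can_delete, can_invite.
Round 2 fires (vi), giving mfa_enrolled.
Round 3 fires (ii), (ix), giving can_write, session_fresh.
Round 4 fires (x), giving role_admin.
Closure: {admin_console, can_delete, can_invite, can_write, elevated, export_allowed, member_of_group, mfa_enrolled, role_admin, role_editor, session_fresh} — 11 facts.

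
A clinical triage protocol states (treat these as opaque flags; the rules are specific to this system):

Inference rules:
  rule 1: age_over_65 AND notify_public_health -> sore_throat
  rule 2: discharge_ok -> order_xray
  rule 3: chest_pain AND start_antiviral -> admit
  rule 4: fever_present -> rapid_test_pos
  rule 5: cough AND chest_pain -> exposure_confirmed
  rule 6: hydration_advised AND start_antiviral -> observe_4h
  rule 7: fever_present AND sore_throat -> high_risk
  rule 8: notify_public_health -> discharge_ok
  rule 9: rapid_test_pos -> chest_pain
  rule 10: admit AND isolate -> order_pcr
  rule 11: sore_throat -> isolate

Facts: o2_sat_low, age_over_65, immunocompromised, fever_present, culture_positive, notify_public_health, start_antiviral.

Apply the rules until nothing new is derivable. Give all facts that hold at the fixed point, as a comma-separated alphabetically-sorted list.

Round 1: rule 1 [age_over_65 AND notify_public_health -> sore_throat]; rule 4 [fever_present -> rapid_test_pos]; rule 8 [notify_public_health -> discharge_ok]. New: sore_throat, rapid_test_pos, discharge_ok.
Round 2: rule 2 [discharge_ok -> order_xray]; rule 7 [fever_present AND sore_throat -> high_risk]; rule 9 [rapid_test_pos -> chest_pain]; rule 11 [sore_throat -> isolate]. New: order_xray, high_risk, chest_pain, isolate.
Round 3: rule 3 [chest_pain AND start_antiviral -> admit]. New: admit.
Round 4: rule 10 [admit AND isolate -> order_pcr]. New: order_pcr.

admit, age_over_65, chest_pain, culture_positive, discharge_ok, fever_present, high_risk, immunocompromised, isolate, notify_public_health, o2_sat_low, order_pcr, order_xray, rapid_test_pos, sore_throat, start_antiviral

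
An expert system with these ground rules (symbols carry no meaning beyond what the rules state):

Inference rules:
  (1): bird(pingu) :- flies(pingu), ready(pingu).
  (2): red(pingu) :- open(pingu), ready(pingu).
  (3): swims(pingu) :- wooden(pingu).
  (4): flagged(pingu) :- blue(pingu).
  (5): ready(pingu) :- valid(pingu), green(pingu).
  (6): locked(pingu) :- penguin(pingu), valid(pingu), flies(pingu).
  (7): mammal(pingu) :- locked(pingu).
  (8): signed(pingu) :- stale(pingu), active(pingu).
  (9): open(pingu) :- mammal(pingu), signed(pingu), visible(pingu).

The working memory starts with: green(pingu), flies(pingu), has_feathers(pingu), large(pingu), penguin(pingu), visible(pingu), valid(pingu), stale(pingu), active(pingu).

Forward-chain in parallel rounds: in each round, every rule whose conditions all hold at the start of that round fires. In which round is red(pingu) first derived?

[1] (5) [ready(pingu) :- valid(pingu), green(pingu).]; (6) [locked(pingu) :- penguin(pingu), valid(pingu), flies(pingu).]; (8) [signed(pingu) :- stale(pingu), active(pingu).]. ⇒ new: ready(pingu), locked(pingu), signed(pingu).
[2] (1) [bird(pingu) :- flies(pingu), ready(pingu).]; (7) [mammal(pingu) :- locked(pingu).]. ⇒ new: bird(pingu), mammal(pingu).
[3] (9) [open(pingu) :- mammal(pingu), signed(pingu), visible(pingu).]. ⇒ new: open(pingu).
[4] (2) [red(pingu) :- open(pingu), ready(pingu).]. ⇒ new: red(pingu).
red(pingu) first appears in round 4.

4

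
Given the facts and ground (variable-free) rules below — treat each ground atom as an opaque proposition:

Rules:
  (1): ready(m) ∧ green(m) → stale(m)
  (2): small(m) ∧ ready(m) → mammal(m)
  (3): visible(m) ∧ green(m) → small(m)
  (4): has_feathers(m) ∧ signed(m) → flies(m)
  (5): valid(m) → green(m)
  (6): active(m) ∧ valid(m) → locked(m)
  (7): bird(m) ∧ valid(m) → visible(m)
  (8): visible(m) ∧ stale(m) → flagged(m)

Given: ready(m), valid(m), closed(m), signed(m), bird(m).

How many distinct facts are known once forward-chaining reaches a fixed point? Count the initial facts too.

Round 1: (5) [valid(m) → green(m)]; (7) [bird(m) ∧ valid(m) → visible(m)]. Adds green(m), visible(m).
Round 2: (1) [ready(m) ∧ green(m) → stale(m)]; (3) [visible(m) ∧ green(m) → small(m)]. Adds stale(m), small(m).
Round 3: (2) [small(m) ∧ ready(m) → mammal(m)]; (8) [visible(m) ∧ stale(m) → flagged(m)]. Adds mammal(m), flagged(m).
Closure: {bird(m), closed(m), flagged(m), green(m), mammal(m), ready(m), signed(m), small(m), stale(m), valid(m), visible(m)} — 11 facts.

11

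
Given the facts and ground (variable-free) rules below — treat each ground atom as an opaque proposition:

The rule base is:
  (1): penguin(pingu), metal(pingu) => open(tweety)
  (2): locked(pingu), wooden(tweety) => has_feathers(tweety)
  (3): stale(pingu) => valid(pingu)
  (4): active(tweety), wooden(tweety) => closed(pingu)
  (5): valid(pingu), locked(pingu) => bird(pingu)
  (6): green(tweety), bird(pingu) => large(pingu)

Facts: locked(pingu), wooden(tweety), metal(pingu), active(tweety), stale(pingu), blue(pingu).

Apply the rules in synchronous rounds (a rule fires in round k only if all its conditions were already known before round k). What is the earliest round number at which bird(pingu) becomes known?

2

Round 1 fires (2), (3), (4), giving has_feathers(tweety), valid(pingu), closed(pingu).
Round 2 fires (5), giving bird(pingu).
bird(pingu) first appears in round 2.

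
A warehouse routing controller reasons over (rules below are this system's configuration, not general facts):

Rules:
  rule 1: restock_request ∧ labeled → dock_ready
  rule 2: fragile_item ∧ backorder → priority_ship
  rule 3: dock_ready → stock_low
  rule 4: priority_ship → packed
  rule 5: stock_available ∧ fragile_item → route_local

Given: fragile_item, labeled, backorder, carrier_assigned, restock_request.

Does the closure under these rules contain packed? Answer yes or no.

yes

Round 1: rule 1 [restock_request ∧ labeled → dock_ready]; rule 2 [fragile_item ∧ backorder → priority_ship]. New: dock_ready, priority_ship.
Round 2: rule 3 [dock_ready → stock_low]; rule 4 [priority_ship → packed]. New: stock_low, packed.
packed appears in round 2, so it is derivable.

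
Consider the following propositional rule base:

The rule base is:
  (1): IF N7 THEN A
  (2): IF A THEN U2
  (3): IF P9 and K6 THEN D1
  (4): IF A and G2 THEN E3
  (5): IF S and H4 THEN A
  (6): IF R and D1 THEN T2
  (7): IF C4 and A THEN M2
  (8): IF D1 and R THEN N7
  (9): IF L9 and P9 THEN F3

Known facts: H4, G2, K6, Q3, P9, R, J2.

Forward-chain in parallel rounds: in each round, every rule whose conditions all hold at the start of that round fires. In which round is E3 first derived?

4

[1] (3) [IF P9 and K6 THEN D1]. ⇒ new: D1.
[2] (6) [IF R and D1 THEN T2]; (8) [IF D1 and R THEN N7]. ⇒ new: T2, N7.
[3] (1) [IF N7 THEN A]. ⇒ new: A.
[4] (2) [IF A THEN U2]; (4) [IF A and G2 THEN E3]. ⇒ new: U2, E3.
E3 first appears in round 4.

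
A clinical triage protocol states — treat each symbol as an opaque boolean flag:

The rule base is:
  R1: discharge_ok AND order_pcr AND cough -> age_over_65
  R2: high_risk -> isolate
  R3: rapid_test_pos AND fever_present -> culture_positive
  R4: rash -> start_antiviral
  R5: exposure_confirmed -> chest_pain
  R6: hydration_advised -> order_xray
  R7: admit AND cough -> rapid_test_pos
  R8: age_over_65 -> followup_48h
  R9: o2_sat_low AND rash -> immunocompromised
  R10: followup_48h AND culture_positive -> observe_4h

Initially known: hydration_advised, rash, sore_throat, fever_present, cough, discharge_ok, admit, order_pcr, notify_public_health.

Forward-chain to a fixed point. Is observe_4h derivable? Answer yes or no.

[1] R1 [discharge_ok AND order_pcr AND cough -> age_over_65]; R4 [rash -> start_antiviral]; R6 [hydration_advised -> order_xray]; R7 [admit AND cough -> rapid_test_pos]. ⇒ new: age_over_65, start_antiviral, order_xray, rapid_test_pos.
[2] R3 [rapid_test_pos AND fever_present -> culture_positive]; R8 [age_over_65 -> followup_48h]. ⇒ new: culture_positive, followup_48h.
[3] R10 [followup_48h AND culture_positive -> observe_4h]. ⇒ new: observe_4h.
observe_4h appears in round 3, so it is derivable.

yes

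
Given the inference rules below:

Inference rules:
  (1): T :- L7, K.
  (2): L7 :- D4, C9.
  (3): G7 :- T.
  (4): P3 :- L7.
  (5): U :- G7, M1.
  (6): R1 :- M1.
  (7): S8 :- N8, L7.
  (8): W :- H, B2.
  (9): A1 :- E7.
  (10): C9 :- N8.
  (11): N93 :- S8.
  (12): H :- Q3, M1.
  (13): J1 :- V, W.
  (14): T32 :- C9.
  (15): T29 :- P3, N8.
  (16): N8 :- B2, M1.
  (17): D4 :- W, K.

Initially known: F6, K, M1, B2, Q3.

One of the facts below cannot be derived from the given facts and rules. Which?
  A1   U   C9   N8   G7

A1

Round 1: (6) [R1 :- M1.]; (12) [H :- Q3, M1.]; (16) [N8 :- B2, M1.]. New: R1, H, N8.
Round 2: (8) [W :- H, B2.]; (10) [C9 :- N8.]. New: W, C9.
Round 3: (14) [T32 :- C9.]; (17) [D4 :- W, K.]. New: T32, D4.
Round 4: (2) [L7 :- D4, C9.]. New: L7.
Round 5: (1) [T :- L7, K.]; (4) [P3 :- L7.]; (7) [S8 :- N8, L7.]. New: T, P3, S8.
Round 6: (3) [G7 :- T.]; (11) [N93 :- S8.]; (15) [T29 :- P3, N8.]. New: G7, N93, T29.
Round 7: (5) [U :- G7, M1.]. New: U.
Derived: C9 (round 2), G7 (round 6), N8 (round 1), U (round 7). A1 never appears in any round.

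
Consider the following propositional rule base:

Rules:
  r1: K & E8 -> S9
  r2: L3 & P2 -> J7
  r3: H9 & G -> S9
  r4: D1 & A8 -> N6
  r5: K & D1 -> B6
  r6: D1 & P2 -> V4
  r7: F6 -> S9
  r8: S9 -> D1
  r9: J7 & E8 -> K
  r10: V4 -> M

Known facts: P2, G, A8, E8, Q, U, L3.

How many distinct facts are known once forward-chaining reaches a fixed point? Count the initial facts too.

Round 1: r2 [L3 & P2 -> J7]. Adds J7.
Round 2: r9 [J7 & E8 -> K]. Adds K.
Round 3: r1 [K & E8 -> S9]. Adds S9.
Round 4: r8 [S9 -> D1]. Adds D1.
Round 5: r4 [D1 & A8 -> N6]; r5 [K & D1 -> B6]; r6 [D1 & P2 -> V4]. Adds N6, B6, V4.
Round 6: r10 [V4 -> M]. Adds M.
Closure: {A8, B6, D1, E8, G, J7, K, L3, M, N6, P2, Q, S9, U, V4} — 15 facts.

15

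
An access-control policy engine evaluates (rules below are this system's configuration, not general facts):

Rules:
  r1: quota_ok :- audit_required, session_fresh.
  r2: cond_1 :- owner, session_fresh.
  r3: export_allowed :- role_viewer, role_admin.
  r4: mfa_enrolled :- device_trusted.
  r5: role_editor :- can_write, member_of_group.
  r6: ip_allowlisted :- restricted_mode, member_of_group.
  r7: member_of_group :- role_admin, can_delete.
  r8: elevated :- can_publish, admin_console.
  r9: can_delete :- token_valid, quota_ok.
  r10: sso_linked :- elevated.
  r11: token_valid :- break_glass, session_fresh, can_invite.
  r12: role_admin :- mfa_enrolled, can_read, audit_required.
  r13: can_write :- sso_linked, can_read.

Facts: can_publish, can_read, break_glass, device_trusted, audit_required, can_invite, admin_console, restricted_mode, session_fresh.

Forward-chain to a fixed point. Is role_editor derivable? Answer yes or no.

yes

Round 1: r1 [quota_ok :- audit_required, session_fresh.]; r4 [mfa_enrolled :- device_trusted.]; r8 [elevated :- can_publish, admin_console.]; r11 [token_valid :- break_glass, session_fresh, can_invite.]. New: quota_ok, mfa_enrolled, elevated, token_valid.
Round 2: r9 [can_delete :- token_valid, quota_ok.]; r10 [sso_linked :- elevated.]; r12 [role_admin :- mfa_enrolled, can_read, audit_required.]. New: can_delete, sso_linked, role_admin.
Round 3: r7 [member_of_group :- role_admin, can_delete.]; r13 [can_write :- sso_linked, can_read.]. New: member_of_group, can_write.
Round 4: r5 [role_editor :- can_write, member_of_group.]; r6 [ip_allowlisted :- restricted_mode, member_of_group.]. New: role_editor, ip_allowlisted.
role_editor appears in round 4, so it is derivable.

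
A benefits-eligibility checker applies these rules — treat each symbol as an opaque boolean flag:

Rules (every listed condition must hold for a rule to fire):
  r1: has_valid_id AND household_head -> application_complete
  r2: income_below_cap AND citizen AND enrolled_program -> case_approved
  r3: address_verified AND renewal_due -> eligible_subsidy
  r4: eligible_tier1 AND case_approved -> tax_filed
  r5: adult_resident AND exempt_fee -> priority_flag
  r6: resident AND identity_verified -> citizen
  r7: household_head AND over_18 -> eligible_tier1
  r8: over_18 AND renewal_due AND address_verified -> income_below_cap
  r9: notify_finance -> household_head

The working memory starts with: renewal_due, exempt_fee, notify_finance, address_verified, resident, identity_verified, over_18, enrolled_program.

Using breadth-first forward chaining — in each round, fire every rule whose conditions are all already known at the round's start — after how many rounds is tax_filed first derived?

3

Round 1: r3 [address_verified AND renewal_due -> eligible_subsidy]; r6 [resident AND identity_verified -> citizen]; r8 [over_18 AND renewal_due AND address_verified -> income_below_cap]; r9 [notify_finance -> household_head]. New: eligible_subsidy, citizen, income_below_cap, household_head.
Round 2: r2 [income_below_cap AND citizen AND enrolled_program -> case_approved]; r7 [household_head AND over_18 -> eligible_tier1]. New: case_approved, eligible_tier1.
Round 3: r4 [eligible_tier1 AND case_approved -> tax_filed]. New: tax_filed.
tax_filed first appears in round 3.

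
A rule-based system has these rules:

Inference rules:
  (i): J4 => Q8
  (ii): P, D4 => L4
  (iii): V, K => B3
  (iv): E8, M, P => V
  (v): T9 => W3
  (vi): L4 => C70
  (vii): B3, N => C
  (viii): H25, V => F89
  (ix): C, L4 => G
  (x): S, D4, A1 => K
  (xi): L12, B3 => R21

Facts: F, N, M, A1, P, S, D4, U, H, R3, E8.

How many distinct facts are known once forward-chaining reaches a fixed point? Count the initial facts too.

Round 1: (ii) [P, D4 => L4]; (iv) [E8, M, P => V]; (x) [S, D4, A1 => K]. Adds L4, V, K.
Round 2: (iii) [V, K => B3]; (vi) [L4 => C70]. Adds B3, C70.
Round 3: (vii) [B3, N => C]. Adds C.
Round 4: (ix) [C, L4 => G]. Adds G.
Closure: {A1, B3, C, C70, D4, E8, F, G, H, K, L4, M, N, P, R3, S, U, V} — 18 facts.

18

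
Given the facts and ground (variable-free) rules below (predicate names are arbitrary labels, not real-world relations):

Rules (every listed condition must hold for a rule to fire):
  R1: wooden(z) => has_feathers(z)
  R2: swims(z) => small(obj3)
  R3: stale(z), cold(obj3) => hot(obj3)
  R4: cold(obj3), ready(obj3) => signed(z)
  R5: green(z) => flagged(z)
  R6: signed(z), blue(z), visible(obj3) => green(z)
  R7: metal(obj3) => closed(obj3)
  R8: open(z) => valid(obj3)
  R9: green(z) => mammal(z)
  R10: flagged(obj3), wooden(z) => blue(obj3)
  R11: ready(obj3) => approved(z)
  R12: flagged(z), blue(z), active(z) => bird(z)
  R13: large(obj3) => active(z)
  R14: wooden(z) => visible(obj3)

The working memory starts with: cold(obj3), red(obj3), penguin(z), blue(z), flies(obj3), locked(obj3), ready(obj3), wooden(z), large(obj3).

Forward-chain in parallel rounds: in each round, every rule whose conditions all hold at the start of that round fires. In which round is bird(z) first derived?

4

Round 1: R1 [wooden(z) => has_feathers(z)]; R4 [cold(obj3), ready(obj3) => signed(z)]; R11 [ready(obj3) => approved(z)]; R13 [large(obj3) => active(z)]; R14 [wooden(z) => visible(obj3)]. New: has_feathers(z), signed(z), approved(z), active(z), visible(obj3).
Round 2: R6 [signed(z), blue(z), visible(obj3) => green(z)]. New: green(z).
Round 3: R5 [green(z) => flagged(z)]; R9 [green(z) => mammal(z)]. New: flagged(z), mammal(z).
Round 4: R12 [flagged(z), blue(z), active(z) => bird(z)]. New: bird(z).
bird(z) first appears in round 4.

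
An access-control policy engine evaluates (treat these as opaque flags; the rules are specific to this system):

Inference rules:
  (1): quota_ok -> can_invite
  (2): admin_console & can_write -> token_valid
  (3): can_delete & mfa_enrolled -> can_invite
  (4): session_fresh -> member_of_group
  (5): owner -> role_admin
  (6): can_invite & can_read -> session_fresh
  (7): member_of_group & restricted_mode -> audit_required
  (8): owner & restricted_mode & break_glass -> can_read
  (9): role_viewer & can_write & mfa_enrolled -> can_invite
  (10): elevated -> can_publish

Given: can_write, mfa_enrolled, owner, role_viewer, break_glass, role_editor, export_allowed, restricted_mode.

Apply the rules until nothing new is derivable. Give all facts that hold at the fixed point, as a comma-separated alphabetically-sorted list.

audit_required, break_glass, can_invite, can_read, can_write, export_allowed, member_of_group, mfa_enrolled, owner, restricted_mode, role_admin, role_editor, role_viewer, session_fresh

Round 1: (5) [owner -> role_admin]; (8) [owner & restricted_mode & break_glass -> can_read]; (9) [role_viewer & can_write & mfa_enrolled -> can_invite]. Adds role_admin, can_read, can_invite.
Round 2: (6) [can_invite & can_read -> session_fresh]. Adds session_fresh.
Round 3: (4) [session_fresh -> member_of_group]. Adds member_of_group.
Round 4: (7) [member_of_group & restricted_mode -> audit_required]. Adds audit_required.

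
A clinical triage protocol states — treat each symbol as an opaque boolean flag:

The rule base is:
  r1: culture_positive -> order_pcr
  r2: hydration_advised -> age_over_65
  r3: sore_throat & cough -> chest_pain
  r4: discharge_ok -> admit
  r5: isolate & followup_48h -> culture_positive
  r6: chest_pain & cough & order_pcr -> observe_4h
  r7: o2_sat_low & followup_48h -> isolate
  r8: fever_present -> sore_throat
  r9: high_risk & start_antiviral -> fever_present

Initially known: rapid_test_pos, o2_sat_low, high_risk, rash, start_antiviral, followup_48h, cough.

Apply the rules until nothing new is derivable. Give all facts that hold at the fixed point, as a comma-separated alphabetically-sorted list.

Round 1 fires r7, r9, giving isolate, fever_present.
Round 2 fires r5, r8, giving culture_positive, sore_throat.
Round 3 fires r1, r3, giving order_pcr, chest_pain.
Round 4 fires r6, giving observe_4h.

chest_pain, cough, culture_positive, fever_present, followup_48h, high_risk, isolate, o2_sat_low, observe_4h, order_pcr, rapid_test_pos, rash, sore_throat, start_antiviral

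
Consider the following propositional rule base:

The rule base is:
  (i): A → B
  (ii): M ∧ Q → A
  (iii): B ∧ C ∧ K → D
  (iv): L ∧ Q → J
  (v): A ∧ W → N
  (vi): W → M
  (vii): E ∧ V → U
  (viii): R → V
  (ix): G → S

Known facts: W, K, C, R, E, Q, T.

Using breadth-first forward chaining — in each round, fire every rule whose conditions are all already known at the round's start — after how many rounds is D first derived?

[1] (vi) [W → M]; (viii) [R → V]. ⇒ new: M, V.
[2] (ii) [M ∧ Q → A]; (vii) [E ∧ V → U]. ⇒ new: A, U.
[3] (i) [A → B]; (v) [A ∧ W → N]. ⇒ new: B, N.
[4] (iii) [B ∧ C ∧ K → D]. ⇒ new: D.
D first appears in round 4.

4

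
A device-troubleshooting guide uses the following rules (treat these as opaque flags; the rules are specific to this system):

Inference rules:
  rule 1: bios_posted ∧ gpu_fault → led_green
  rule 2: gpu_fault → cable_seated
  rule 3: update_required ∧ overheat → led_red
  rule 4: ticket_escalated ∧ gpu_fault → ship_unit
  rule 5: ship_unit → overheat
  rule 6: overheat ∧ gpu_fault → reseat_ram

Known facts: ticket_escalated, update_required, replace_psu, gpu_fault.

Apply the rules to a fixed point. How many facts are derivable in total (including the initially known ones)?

Round 1 fires rule 2, rule 4, giving cable_seated, ship_unit.
Round 2 fires rule 5, giving overheat.
Round 3 fires rule 3, rule 6, giving led_red, reseat_ram.
Closure: {cable_seated, gpu_fault, led_red, overheat, replace_psu, reseat_ram, ship_unit, ticket_escalated, update_required} — 9 facts.

9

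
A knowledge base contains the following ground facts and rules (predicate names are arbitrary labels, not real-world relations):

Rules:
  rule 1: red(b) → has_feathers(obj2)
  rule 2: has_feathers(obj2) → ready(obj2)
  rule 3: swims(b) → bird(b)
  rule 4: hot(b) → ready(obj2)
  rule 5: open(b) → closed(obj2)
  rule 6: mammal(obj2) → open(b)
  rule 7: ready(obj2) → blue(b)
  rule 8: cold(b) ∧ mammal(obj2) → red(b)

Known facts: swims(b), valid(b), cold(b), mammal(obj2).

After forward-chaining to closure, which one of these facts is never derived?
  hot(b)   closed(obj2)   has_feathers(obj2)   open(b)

hot(b)

Round 1: rule 3 [swims(b) → bird(b)]; rule 6 [mammal(obj2) → open(b)]; rule 8 [cold(b) ∧ mammal(obj2) → red(b)]. Adds bird(b), open(b), red(b).
Round 2: rule 1 [red(b) → has_feathers(obj2)]; rule 5 [open(b) → closed(obj2)]. Adds has_feathers(obj2), closed(obj2).
Round 3: rule 2 [has_feathers(obj2) → ready(obj2)]. Adds ready(obj2).
Round 4: rule 7 [ready(obj2) → blue(b)]. Adds blue(b).
Derived: open(b) (round 1), has_feathers(obj2) (round 2), closed(obj2) (round 2). hot(b) never appears in any round.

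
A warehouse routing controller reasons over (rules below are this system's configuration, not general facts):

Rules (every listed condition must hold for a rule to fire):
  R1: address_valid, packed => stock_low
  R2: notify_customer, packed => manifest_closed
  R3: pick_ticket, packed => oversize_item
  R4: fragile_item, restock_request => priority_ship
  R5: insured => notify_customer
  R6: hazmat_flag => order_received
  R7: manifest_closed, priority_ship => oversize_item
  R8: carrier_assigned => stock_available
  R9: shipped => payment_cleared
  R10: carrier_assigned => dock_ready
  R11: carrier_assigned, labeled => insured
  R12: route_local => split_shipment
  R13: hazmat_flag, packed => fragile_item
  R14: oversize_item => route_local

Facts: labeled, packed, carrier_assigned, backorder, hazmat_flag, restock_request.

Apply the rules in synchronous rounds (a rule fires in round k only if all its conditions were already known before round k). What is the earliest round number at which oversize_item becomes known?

Round 1 — R6, R8, R10, R11, R13, derive order_received, stock_available, dock_ready, insured, fragile_item.
Round 2 — R4, R5, derive priority_ship, notify_customer.
Round 3 — R2, derive manifest_closed.
Round 4 — R7, derive oversize_item.
oversize_item first appears in round 4.

4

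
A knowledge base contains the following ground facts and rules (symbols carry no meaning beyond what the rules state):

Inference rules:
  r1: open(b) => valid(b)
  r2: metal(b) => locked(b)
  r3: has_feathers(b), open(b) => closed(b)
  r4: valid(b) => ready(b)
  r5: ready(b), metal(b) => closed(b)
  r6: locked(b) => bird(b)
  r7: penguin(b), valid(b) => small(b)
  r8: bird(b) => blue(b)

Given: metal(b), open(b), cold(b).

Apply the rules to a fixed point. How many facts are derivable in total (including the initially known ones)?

[1] r1 [open(b) => valid(b)]; r2 [metal(b) => locked(b)]. ⇒ new: valid(b), locked(b).
[2] r4 [valid(b) => ready(b)]; r6 [locked(b) => bird(b)]. ⇒ new: ready(b), bird(b).
[3] r5 [ready(b), metal(b) => closed(b)]; r8 [bird(b) => blue(b)]. ⇒ new: closed(b), blue(b).
Closure: {bird(b), blue(b), closed(b), cold(b), locked(b), metal(b), open(b), ready(b), valid(b)} — 9 facts.

9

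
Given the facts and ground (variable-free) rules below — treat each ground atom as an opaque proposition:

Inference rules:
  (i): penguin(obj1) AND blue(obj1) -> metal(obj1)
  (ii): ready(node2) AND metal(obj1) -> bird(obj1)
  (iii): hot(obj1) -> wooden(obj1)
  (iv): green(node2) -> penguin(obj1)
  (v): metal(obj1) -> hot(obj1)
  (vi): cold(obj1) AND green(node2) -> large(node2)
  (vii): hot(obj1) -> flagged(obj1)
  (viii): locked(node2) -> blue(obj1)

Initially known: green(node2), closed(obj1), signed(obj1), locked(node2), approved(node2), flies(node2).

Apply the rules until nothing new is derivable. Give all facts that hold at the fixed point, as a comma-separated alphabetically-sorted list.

[1] (iv) [green(node2) -> penguin(obj1)]; (viii) [locked(node2) -> blue(obj1)]. ⇒ new: penguin(obj1), blue(obj1).
[2] (i) [penguin(obj1) AND blue(obj1) -> metal(obj1)]. ⇒ new: metal(obj1).
[3] (v) [metal(obj1) -> hot(obj1)]. ⇒ new: hot(obj1).
[4] (iii) [hot(obj1) -> wooden(obj1)]; (vii) [hot(obj1) -> flagged(obj1)]. ⇒ new: wooden(obj1), flagged(obj1).

approved(node2), blue(obj1), closed(obj1), flagged(obj1), flies(node2), green(node2), hot(obj1), locked(node2), metal(obj1), penguin(obj1), signed(obj1), wooden(obj1)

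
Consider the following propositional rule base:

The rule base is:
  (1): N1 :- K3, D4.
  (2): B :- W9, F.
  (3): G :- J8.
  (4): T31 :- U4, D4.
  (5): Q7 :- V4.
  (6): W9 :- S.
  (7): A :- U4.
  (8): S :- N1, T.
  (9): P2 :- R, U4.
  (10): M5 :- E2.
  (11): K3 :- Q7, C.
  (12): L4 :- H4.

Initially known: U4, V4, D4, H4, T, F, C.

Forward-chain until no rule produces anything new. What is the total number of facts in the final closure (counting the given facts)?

16

[1] (4) [T31 :- U4, D4.]; (5) [Q7 :- V4.]; (7) [A :- U4.]; (12) [L4 :- H4.]. ⇒ new: T31, Q7, A, L4.
[2] (11) [K3 :- Q7, C.]. ⇒ new: K3.
[3] (1) [N1 :- K3, D4.]. ⇒ new: N1.
[4] (8) [S :- N1, T.]. ⇒ new: S.
[5] (6) [W9 :- S.]. ⇒ new: W9.
[6] (2) [B :- W9, F.]. ⇒ new: B.
Closure: {A, B, C, D4, F, H4, K3, L4, N1, Q7, S, T, T31, U4, V4, W9} — 16 facts.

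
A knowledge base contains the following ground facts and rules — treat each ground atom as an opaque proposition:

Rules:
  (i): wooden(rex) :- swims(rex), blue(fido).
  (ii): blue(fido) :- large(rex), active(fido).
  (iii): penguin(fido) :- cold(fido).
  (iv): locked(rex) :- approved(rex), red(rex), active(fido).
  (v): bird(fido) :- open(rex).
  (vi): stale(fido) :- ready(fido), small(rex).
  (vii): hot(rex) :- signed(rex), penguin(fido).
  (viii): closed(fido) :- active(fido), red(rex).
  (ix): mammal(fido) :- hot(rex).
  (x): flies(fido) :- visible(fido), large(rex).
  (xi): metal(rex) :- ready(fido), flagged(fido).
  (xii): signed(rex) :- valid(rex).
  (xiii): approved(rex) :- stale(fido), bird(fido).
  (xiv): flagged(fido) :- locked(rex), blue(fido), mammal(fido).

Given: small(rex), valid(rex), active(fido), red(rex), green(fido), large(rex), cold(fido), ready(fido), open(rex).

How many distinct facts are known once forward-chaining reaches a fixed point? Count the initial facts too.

Round 1 — (ii), (iii), (v), (vi), (viii), (xii), derive blue(fido), penguin(fido), bird(fido), stale(fido), closed(fido), signed(rex).
Round 2 — (vii), (xiii), derive hot(rex), approved(rex).
Round 3 — (iv), (ix), derive locked(rex), mammal(fido).
Round 4 — (xiv), derive flagged(fido).
Round 5 — (xi), derive metal(rex).
Closure: {active(fido), approved(rex), bird(fido), blue(fido), closed(fido), cold(fido), flagged(fido), green(fido), hot(rex), large(rex), locked(rex), mammal(fido), metal(rex), open(rex), penguin(fido), ready(fido), red(rex), signed(rex), small(rex), stale(fido), valid(rex)} — 21 facts.

21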